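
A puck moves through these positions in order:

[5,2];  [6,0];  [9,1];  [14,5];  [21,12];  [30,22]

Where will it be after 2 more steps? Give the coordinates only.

Successive displacements: [+1,-2], [+3,+1], [+5,+4], [+7,+7], [+9,+10] — each changes by [+2,+3].
step 6: [30,22] + [+11,+13] → [41,35]
step 7: [41,35] + [+13,+16] → [54,51]

[54,51]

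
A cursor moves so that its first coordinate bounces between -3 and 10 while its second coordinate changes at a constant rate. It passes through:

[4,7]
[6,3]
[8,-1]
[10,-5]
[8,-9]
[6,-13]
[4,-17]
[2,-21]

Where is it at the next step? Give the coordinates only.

[0,-25]

The first coordinate travels 2 per step and bounces off the walls at -3 and 10.
  step 8: 2 → 0
The second coordinate changes by -4 each step: at step 8 it is -25.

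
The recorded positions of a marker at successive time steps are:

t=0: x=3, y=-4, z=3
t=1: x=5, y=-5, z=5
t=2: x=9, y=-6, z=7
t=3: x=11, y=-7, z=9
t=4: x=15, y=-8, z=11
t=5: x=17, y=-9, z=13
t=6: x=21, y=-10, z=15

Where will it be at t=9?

x=29, y=-13, z=21

Differencing gives (+2, -1, +2), (+4, -1, +2), (+2, -1, +2), (+4, -1, +2), (+2, -1, +2), (+4, -1, +2). This is the pattern (+2, -1, +2), (+4, -1, +2) repeated.
step 7: apply (+2, -1, +2) → x=23, y=-11, z=17
step 8: apply (+4, -1, +2) → x=27, y=-12, z=19
step 9: apply (+2, -1, +2) → x=29, y=-13, z=21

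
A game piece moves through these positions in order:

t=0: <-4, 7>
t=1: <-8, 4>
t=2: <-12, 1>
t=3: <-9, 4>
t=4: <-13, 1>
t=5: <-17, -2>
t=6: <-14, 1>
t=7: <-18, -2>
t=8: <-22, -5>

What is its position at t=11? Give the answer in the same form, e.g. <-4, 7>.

<-27, -8>

Step-to-step displacements: <-4, -3>, <-4, -3>, <+3, +3>, <-4, -3>, <-4, -3>, <+3, +3>, <-4, -3>, <-4, -3> — a repeating cycle of length 3.
step 9: apply <+3, +3> → <-19, -2>
step 10: apply <-4, -3> → <-23, -5>
step 11: apply <-4, -3> → <-27, -8>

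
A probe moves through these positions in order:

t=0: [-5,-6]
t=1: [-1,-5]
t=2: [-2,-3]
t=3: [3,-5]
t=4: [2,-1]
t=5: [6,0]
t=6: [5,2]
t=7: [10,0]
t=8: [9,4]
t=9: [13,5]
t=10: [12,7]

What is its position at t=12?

[16,9]

Step-to-step displacements: [+4,+1], [-1,+2], [+5,-2], [-1,+4], [+4,+1], [-1,+2], [+5,-2], [-1,+4], [+4,+1], [-1,+2] — a repeating cycle of length 4.
step 11: apply [+5,-2] → [17,5]
step 12: apply [-1,+4] → [16,9]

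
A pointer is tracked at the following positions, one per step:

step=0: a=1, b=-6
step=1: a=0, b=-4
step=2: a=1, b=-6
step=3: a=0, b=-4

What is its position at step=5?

Consecutive displacements (-1, +2), (+1, -2), (-1, +2) scale by a factor of -1 each step.
step 4: a=0, b=-4 + (+1, -2) → a=1, b=-6
step 5: a=1, b=-6 + (-1, +2) → a=0, b=-4

a=0, b=-4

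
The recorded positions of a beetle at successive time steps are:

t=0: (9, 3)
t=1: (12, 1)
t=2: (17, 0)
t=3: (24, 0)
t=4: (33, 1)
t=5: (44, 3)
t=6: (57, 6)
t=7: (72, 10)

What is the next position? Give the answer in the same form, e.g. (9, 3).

(89, 15)

Taking differences between consecutive positions: (+3, -2), (+5, -1), (+7, +0), (+9, +1), (+11, +2), (+13, +3), (+15, +4). These grow by (+2, +1) each step.
step 8: (72, 10) + (+17, +5) → (89, 15)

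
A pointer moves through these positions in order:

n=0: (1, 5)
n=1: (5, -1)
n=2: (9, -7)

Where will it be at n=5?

The position changes by (+4, -6) every step.
step 3: (9, -7) + (+4, -6) → (13, -13)
step 4: (13, -13) + (+4, -6) → (17, -19)
step 5: (17, -19) + (+4, -6) → (21, -25)

(21, -25)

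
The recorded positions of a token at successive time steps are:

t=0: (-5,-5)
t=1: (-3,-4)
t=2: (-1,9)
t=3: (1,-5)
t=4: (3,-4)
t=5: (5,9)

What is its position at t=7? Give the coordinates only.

(9,-4)

First: linear, +2 per step → 9 at step 7.
Second: cycles through -5, -4, 9 every 3 steps. Step 7 lands at position 1 of the cycle → -4.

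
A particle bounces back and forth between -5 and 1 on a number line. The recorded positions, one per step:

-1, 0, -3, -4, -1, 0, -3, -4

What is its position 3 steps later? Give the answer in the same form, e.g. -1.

-3

The value reflects between -5 and 1, moving 3 per step.
  step 8: -4 → -1
  step 9: -1 → 0
  step 10: 0 → -3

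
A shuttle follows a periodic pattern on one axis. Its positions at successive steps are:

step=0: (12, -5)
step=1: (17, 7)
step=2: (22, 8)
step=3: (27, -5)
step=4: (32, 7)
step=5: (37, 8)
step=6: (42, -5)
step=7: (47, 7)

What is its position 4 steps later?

The first coordinate changes by +5 each step, so at step 11 it is 12 + 11·(5) = 67.
The second coordinate repeats the cycle [-5, 7, 8] with period 3; step 11 mod 3 = 2, giving 8.

(67, 8)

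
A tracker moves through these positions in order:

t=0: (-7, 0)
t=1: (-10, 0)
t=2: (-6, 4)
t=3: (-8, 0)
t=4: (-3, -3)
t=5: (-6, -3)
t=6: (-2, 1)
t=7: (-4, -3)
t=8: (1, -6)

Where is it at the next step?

(-2, -6)

Differencing gives (-3, +0), (+4, +4), (-2, -4), (+5, -3), (-3, +0), (+4, +4), (-2, -4), (+5, -3). This is the pattern (-3, +0), (+4, +4), (-2, -4), (+5, -3) repeated.
step 9: apply (-3, +0) → (-2, -6)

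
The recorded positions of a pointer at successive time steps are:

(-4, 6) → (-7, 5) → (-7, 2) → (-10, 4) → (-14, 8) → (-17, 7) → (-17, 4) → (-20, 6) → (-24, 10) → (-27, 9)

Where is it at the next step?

Step-to-step displacements: (-3, -1), (+0, -3), (-3, +2), (-4, +4), (-3, -1), (+0, -3), (-3, +2), (-4, +4), (-3, -1) — a repeating cycle of length 4.
step 10: apply (+0, -3) → (-27, 6)

(-27, 6)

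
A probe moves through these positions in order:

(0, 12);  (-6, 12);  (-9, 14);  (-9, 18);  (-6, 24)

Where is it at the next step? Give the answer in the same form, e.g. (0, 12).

(0, 32)

Taking differences between consecutive positions: (-6, +0), (-3, +2), (+0, +4), (+3, +6). These grow by (+3, +2) each step.
step 5: (-6, 24) + (+6, +8) → (0, 32)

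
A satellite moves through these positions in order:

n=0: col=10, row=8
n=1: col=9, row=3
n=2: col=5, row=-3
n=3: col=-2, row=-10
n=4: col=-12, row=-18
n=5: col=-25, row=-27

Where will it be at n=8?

col=-82, row=-60

Taking differences between consecutive positions: (-1, -5), (-4, -6), (-7, -7), (-10, -8), (-13, -9). These grow by (-3, -1) each step.
step 6: col=-25, row=-27 + (-16, -10) → col=-41, row=-37
step 7: col=-41, row=-37 + (-19, -11) → col=-60, row=-48
step 8: col=-60, row=-48 + (-22, -12) → col=-82, row=-60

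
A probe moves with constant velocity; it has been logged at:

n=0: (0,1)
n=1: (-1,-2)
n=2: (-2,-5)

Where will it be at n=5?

(-5,-14)

The position changes by (-1,-3) every step.
step 3: (-2,-5) + (-1,-3) → (-3,-8)
step 4: (-3,-8) + (-1,-3) → (-4,-11)
step 5: (-4,-11) + (-1,-3) → (-5,-14)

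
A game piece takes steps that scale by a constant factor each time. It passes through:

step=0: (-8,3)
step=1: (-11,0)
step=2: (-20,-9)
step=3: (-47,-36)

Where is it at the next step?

The jumps are (-3,-3), (-9,-9), (-27,-27) — a geometric progression with ratio 3.
step 4: (-47,-36) + (-81,-81) → (-128,-117)

(-128,-117)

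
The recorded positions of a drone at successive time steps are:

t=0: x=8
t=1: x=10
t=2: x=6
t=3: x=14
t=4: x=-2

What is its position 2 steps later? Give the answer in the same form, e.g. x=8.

x=-34

Consecutive displacements +2, -4, +8, -16 scale by a factor of -2 each step.
step 5: -2 + 32 → x=30
step 6: 30 − 64 → x=-34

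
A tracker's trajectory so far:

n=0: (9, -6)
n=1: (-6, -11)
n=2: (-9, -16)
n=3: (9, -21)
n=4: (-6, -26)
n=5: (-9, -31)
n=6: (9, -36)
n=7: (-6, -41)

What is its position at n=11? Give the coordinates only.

(-9, -61)

The first coordinate repeats the cycle [9, -6, -9] with period 3; step 11 mod 3 = 2, giving -9.
The second coordinate changes by -5 each step, so at step 11 it is -6 + 11·(-5) = -61.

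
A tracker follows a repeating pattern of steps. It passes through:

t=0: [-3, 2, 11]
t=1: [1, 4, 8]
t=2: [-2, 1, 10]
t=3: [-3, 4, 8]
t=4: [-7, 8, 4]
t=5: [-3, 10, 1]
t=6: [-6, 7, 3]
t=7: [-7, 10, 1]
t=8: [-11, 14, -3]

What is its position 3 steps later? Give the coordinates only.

[-11, 16, -6]

The moves between consecutive positions are [+4, +2, -3], [-3, -3, +2], [-1, +3, -2], [-4, +4, -4], [+4, +2, -3], [-3, -3, +2], [-1, +3, -2], [-4, +4, -4]; they repeat the 4-cycle [[+4, +2, -3], [-3, -3, +2], [-1, +3, -2], [-4, +4, -4]].
step 9: apply [+4, +2, -3] → [-7, 16, -6]
step 10: apply [-3, -3, +2] → [-10, 13, -4]
step 11: apply [-1, +3, -2] → [-11, 16, -6]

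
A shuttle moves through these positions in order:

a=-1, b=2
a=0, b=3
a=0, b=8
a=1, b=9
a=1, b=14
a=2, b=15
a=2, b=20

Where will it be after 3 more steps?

Step-to-step displacements: (+1, +1), (+0, +5), (+1, +1), (+0, +5), (+1, +1), (+0, +5) — a repeating cycle of length 2.
step 7: apply (+1, +1) → a=3, b=21
step 8: apply (+0, +5) → a=3, b=26
step 9: apply (+1, +1) → a=4, b=27

a=4, b=27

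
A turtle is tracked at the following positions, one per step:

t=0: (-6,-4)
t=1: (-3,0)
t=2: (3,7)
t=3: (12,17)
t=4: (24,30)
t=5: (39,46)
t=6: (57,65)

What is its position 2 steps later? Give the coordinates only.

(102,112)

Taking differences between consecutive positions: (+3,+4), (+6,+7), (+9,+10), (+12,+13), (+15,+16), (+18,+19). These grow by (+3,+3) each step.
step 7: (57,65) + (+21,+22) → (78,87)
step 8: (78,87) + (+24,+25) → (102,112)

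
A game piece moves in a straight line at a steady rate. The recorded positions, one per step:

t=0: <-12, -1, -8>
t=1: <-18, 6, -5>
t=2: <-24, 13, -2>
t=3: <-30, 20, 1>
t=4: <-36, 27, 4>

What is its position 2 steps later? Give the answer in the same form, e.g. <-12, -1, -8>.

<-48, 41, 10>

Constant displacement of <-6, +7, +3> per step.
step 5: <-36, 27, 4> + <-6, +7, +3> → <-42, 34, 7>
step 6: <-42, 34, 7> + <-6, +7, +3> → <-48, 41, 10>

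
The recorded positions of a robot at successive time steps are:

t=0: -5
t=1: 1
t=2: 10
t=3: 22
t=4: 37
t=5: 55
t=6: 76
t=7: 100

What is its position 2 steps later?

157

Successive displacements: +6, +9, +12, +15, +18, +21, +24 — each changes by +3.
step 8: 100 + 27 → 127
step 9: 127 + 30 → 157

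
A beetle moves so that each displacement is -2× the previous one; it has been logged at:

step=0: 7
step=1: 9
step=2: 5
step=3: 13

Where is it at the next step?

Step-to-step displacements: +2, -4, +8; each is -2× the previous.
step 4: 13 − 16 → -3

-3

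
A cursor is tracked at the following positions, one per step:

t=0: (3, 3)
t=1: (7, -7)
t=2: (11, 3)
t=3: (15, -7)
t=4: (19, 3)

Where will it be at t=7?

First: linear, +4 per step → 31 at step 7.
Second: cycles through 3, -7 every 2 steps. Step 7 lands at position 1 of the cycle → -7.

(31, -7)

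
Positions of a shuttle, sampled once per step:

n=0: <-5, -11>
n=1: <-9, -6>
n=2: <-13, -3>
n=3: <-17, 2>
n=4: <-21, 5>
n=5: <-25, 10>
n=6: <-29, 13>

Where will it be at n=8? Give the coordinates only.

Step-to-step displacements: <-4, +5>, <-4, +3>, <-4, +5>, <-4, +3>, <-4, +5>, <-4, +3> — a repeating cycle of length 2.
step 7: apply <-4, +5> → <-33, 18>
step 8: apply <-4, +3> → <-37, 21>

<-37, 21>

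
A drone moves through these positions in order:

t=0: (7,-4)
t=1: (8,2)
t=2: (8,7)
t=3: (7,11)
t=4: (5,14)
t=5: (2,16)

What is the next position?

(-2,17)

Taking differences between consecutive positions: (+1,+6), (+0,+5), (-1,+4), (-2,+3), (-3,+2). These grow by (-1,-1) each step.
step 6: (2,16) + (-4,+1) → (-2,17)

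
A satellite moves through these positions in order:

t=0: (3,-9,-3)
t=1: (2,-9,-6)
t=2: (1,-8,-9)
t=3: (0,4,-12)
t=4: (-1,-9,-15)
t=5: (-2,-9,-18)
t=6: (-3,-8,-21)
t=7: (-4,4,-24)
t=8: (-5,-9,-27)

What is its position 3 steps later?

(-8,4,-36)

First: linear, -1 per step → -8 at step 11.
Second: cycles through -9, -9, -8, 4 every 4 steps. Step 11 lands at position 3 of the cycle → 4.
Third: linear, -3 per step → -36 at step 11.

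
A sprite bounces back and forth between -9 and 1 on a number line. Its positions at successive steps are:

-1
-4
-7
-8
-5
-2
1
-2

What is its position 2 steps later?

The value travels 3 per step and bounces off the walls at -9 and 1.
  step 8: -2 → -5
  step 9: -5 → -8

-8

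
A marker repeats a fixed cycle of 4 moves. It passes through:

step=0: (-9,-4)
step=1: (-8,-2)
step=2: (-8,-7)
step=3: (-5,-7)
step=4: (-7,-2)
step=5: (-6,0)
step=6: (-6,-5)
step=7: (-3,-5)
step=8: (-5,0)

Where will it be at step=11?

(-1,-3)

The moves between consecutive positions are (+1,+2), (+0,-5), (+3,+0), (-2,+5), (+1,+2), (+0,-5), (+3,+0), (-2,+5); they repeat the 4-cycle [(+1,+2), (+0,-5), (+3,+0), (-2,+5)].
step 9: apply (+1,+2) → (-4,2)
step 10: apply (+0,-5) → (-4,-3)
step 11: apply (+3,+0) → (-1,-3)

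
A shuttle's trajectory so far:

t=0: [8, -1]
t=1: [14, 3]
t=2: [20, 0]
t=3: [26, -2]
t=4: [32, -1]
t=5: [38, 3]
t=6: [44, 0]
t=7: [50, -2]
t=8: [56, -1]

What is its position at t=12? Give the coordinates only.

First: linear, +6 per step → 80 at step 12.
Second: cycles through -1, 3, 0, -2 every 4 steps. Step 12 lands at position 0 of the cycle → -1.

[80, -1]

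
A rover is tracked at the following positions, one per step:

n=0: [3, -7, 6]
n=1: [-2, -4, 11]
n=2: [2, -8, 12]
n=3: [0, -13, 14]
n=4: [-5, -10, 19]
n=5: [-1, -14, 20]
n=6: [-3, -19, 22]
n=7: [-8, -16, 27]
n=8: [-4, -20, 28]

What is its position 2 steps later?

The moves between consecutive positions are [-5, +3, +5], [+4, -4, +1], [-2, -5, +2], [-5, +3, +5], [+4, -4, +1], [-2, -5, +2], [-5, +3, +5], [+4, -4, +1]; they repeat the 3-cycle [[-5, +3, +5], [+4, -4, +1], [-2, -5, +2]].
step 9: apply [-2, -5, +2] → [-6, -25, 30]
step 10: apply [-5, +3, +5] → [-11, -22, 35]

[-11, -22, 35]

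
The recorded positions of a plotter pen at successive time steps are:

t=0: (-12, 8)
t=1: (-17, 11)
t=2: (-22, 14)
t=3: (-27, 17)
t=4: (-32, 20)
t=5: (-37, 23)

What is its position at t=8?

Constant displacement of (-5, +3) per step.
step 6: (-37, 23) + (-5, +3) → (-42, 26)
step 7: (-42, 26) + (-5, +3) → (-47, 29)
step 8: (-47, 29) + (-5, +3) → (-52, 32)

(-52, 32)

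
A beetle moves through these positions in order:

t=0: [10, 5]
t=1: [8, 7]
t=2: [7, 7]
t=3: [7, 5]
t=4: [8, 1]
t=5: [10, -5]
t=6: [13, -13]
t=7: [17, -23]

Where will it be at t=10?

First differences are [-2, +2], [-1, +0], [+0, -2], [+1, -4], [+2, -6], [+3, -8], [+4, -10]; their common second difference is [+1, -2] (constant acceleration).
step 8: [17, -23] + [+5, -12] → [22, -35]
step 9: [22, -35] + [+6, -14] → [28, -49]
step 10: [28, -49] + [+7, -16] → [35, -65]

[35, -65]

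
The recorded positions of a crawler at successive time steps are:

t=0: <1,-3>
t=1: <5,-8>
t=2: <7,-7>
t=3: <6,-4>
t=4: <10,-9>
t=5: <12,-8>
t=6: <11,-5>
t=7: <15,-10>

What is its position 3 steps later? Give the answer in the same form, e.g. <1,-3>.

<20,-11>

The moves between consecutive positions are <+4,-5>, <+2,+1>, <-1,+3>, <+4,-5>, <+2,+1>, <-1,+3>, <+4,-5>; they repeat the 3-cycle [<+4,-5>, <+2,+1>, <-1,+3>].
step 8: apply <+2,+1> → <17,-9>
step 9: apply <-1,+3> → <16,-6>
step 10: apply <+4,-5> → <20,-11>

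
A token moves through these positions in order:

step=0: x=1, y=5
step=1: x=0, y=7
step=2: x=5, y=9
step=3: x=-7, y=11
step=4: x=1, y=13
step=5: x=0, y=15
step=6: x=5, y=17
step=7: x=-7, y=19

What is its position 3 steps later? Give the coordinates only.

x=5, y=25

The x coordinate repeats the cycle [1, 0, 5, -7] with period 4; step 10 mod 4 = 2, giving 5.
The y coordinate changes by +2 each step, so at step 10 it is 5 + 10·(2) = 25.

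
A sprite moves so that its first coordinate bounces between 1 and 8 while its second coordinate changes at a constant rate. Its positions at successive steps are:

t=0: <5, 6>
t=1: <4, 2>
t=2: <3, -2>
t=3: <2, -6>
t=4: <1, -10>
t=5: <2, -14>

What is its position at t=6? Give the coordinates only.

<3, -18>

The first coordinate reflects between 1 and 8, moving 1 per step.
  step 6: 2 → 3
The second coordinate changes by -4 each step: at step 6 it is -18.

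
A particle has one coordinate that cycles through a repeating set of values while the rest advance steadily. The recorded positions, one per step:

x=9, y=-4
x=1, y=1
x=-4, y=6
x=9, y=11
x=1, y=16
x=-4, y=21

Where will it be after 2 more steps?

The x coordinate repeats the cycle [9, 1, -4] with period 3; step 7 mod 3 = 1, giving 1.
The y coordinate changes by +5 each step, so at step 7 it is -4 + 7·(5) = 31.

x=1, y=31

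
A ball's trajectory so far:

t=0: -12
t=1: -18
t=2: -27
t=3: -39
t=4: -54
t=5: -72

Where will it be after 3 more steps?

-144

Taking differences between consecutive positions: -6, -9, -12, -15, -18. These grow by -3 each step.
step 6: -72 − 21 → -93
step 7: -93 − 24 → -117
step 8: -117 − 27 → -144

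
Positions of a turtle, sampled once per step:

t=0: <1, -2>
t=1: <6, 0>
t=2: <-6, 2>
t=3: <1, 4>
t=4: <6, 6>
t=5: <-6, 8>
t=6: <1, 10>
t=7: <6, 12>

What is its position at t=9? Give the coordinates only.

The first coordinate repeats the cycle [1, 6, -6] with period 3; step 9 mod 3 = 0, giving 1.
The second coordinate changes by +2 each step, so at step 9 it is -2 + 9·(2) = 16.

<1, 16>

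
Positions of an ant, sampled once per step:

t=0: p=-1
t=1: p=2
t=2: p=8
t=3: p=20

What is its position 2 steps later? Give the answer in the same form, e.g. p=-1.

p=92

Step-to-step displacements: +3, +6, +12; each is 2× the previous.
step 4: 20 + 24 → p=44
step 5: 44 + 48 → p=92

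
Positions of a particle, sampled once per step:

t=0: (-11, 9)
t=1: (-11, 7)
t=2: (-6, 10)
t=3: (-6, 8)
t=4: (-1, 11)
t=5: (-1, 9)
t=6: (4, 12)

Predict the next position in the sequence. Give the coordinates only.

(4, 10)

Step-to-step displacements: (+0, -2), (+5, +3), (+0, -2), (+5, +3), (+0, -2), (+5, +3) — a repeating cycle of length 2.
step 7: apply (+0, -2) → (4, 10)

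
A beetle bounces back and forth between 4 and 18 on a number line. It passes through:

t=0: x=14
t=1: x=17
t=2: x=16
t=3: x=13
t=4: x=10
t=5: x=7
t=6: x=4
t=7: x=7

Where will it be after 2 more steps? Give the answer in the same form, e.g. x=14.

The value reflects between 4 and 18, moving 3 per step.
  step 8: 7 → 10
  step 9: 10 → 13

x=13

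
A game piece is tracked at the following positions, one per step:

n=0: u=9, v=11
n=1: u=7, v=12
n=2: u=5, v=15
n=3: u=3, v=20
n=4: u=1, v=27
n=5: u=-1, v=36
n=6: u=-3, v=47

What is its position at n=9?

Taking differences between consecutive positions: (-2,+1), (-2,+3), (-2,+5), (-2,+7), (-2,+9), (-2,+11). These grow by (+0,+2) each step.
step 7: u=-3, v=47 + (-2,+13) → u=-5, v=60
step 8: u=-5, v=60 + (-2,+15) → u=-7, v=75
step 9: u=-7, v=75 + (-2,+17) → u=-9, v=92

u=-9, v=92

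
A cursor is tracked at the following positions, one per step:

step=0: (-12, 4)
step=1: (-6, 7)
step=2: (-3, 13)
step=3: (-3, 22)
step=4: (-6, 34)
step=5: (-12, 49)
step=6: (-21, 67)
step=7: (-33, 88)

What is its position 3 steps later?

Taking differences between consecutive positions: (+6, +3), (+3, +6), (+0, +9), (-3, +12), (-6, +15), (-9, +18), (-12, +21). These grow by (-3, +3) each step.
step 8: (-33, 88) + (-15, +24) → (-48, 112)
step 9: (-48, 112) + (-18, +27) → (-66, 139)
step 10: (-66, 139) + (-21, +30) → (-87, 169)

(-87, 169)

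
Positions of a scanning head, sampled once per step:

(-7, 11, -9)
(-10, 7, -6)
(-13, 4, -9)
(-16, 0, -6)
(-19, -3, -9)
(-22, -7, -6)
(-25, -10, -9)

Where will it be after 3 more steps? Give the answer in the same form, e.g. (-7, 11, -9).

(-34, -21, -6)

Differencing gives (-3, -4, +3), (-3, -3, -3), (-3, -4, +3), (-3, -3, -3), (-3, -4, +3), (-3, -3, -3). This is the pattern (-3, -4, +3), (-3, -3, -3) repeated.
step 7: apply (-3, -4, +3) → (-28, -14, -6)
step 8: apply (-3, -3, -3) → (-31, -17, -9)
step 9: apply (-3, -4, +3) → (-34, -21, -6)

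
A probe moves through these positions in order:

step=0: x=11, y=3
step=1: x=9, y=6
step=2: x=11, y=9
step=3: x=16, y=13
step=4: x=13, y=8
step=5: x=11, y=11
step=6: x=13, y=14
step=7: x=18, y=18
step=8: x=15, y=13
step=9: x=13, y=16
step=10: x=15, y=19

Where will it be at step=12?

x=17, y=18

The moves between consecutive positions are (-2, +3), (+2, +3), (+5, +4), (-3, -5), (-2, +3), (+2, +3), (+5, +4), (-3, -5), (-2, +3), (+2, +3); they repeat the 4-cycle [(-2, +3), (+2, +3), (+5, +4), (-3, -5)].
step 11: apply (+5, +4) → x=20, y=23
step 12: apply (-3, -5) → x=17, y=18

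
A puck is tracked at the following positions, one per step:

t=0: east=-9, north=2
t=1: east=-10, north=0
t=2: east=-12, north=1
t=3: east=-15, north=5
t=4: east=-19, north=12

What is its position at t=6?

First differences are (-1,-2), (-2,+1), (-3,+4), (-4,+7); their common second difference is (-1,+3) (constant acceleration).
step 5: east=-19, north=12 + (-5,+10) → east=-24, north=22
step 6: east=-24, north=22 + (-6,+13) → east=-30, north=35

east=-30, north=35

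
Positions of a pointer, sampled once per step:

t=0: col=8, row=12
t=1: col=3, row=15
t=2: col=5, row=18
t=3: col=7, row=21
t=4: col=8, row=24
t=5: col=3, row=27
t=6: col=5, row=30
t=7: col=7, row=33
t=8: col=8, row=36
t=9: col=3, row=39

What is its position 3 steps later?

col=8, row=48

The col coordinate repeats the cycle [8, 3, 5, 7] with period 4; step 12 mod 4 = 0, giving 8.
The row coordinate changes by +3 each step, so at step 12 it is 12 + 12·(3) = 48.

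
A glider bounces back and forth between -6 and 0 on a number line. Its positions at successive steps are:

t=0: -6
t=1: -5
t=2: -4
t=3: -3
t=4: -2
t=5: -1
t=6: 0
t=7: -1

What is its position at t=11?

The value reflects between -6 and 0, moving 1 per step.
  step 8: -1 → -2
  step 9: -2 → -3
  step 10: -3 → -4
  step 11: -4 → -5

-5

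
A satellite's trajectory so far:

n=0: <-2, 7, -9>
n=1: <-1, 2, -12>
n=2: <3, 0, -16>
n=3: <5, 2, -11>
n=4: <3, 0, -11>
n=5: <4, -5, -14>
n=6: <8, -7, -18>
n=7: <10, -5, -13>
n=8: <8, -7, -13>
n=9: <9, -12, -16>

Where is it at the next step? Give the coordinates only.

<13, -14, -20>

The moves between consecutive positions are <+1, -5, -3>, <+4, -2, -4>, <+2, +2, +5>, <-2, -2, +0>, <+1, -5, -3>, <+4, -2, -4>, <+2, +2, +5>, <-2, -2, +0>, <+1, -5, -3>; they repeat the 4-cycle [<+1, -5, -3>, <+4, -2, -4>, <+2, +2, +5>, <-2, -2, +0>].
step 10: apply <+4, -2, -4> → <13, -14, -20>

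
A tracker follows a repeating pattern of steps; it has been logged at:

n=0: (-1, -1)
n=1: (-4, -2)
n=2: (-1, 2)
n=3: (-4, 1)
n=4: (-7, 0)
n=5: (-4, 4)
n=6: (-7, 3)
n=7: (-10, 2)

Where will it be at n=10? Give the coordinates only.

Differencing gives (-3, -1), (+3, +4), (-3, -1), (-3, -1), (+3, +4), (-3, -1), (-3, -1). This is the pattern (-3, -1), (+3, +4), (-3, -1) repeated.
step 8: apply (+3, +4) → (-7, 6)
step 9: apply (-3, -1) → (-10, 5)
step 10: apply (-3, -1) → (-13, 4)

(-13, 4)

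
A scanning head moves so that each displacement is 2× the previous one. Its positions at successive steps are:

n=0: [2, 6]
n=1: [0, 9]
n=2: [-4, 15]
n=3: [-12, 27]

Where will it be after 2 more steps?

Step-to-step displacements: [-2, +3], [-4, +6], [-8, +12]; each is 2× the previous.
step 4: [-12, 27] + [-16, +24] → [-28, 51]
step 5: [-28, 51] + [-32, +48] → [-60, 99]

[-60, 99]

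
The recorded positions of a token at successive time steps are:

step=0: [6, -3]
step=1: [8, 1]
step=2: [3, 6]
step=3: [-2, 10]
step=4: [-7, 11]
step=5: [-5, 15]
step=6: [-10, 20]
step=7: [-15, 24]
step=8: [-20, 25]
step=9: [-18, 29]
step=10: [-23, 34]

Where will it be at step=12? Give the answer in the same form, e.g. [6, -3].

[-33, 39]

Differencing gives [+2, +4], [-5, +5], [-5, +4], [-5, +1], [+2, +4], [-5, +5], [-5, +4], [-5, +1], [+2, +4], [-5, +5]. This is the pattern [+2, +4], [-5, +5], [-5, +4], [-5, +1] repeated.
step 11: apply [-5, +4] → [-28, 38]
step 12: apply [-5, +1] → [-33, 39]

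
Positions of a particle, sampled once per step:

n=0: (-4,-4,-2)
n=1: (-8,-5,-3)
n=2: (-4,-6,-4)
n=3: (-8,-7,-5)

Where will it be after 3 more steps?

(-4,-10,-8)

The first coordinate repeats the cycle [-4, -8] with period 2; step 6 mod 2 = 0, giving -4.
The second coordinate changes by -1 each step, so at step 6 it is -4 + 6·(-1) = -10.
The third coordinate changes by -1 each step, so at step 6 it is -2 + 6·(-1) = -8.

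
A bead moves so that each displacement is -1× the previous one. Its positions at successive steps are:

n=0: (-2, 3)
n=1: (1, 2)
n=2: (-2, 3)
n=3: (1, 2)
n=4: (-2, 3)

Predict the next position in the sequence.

(1, 2)

Consecutive displacements (+3, -1), (-3, +1), (+3, -1), (-3, +1) scale by a factor of -1 each step.
step 5: (-2, 3) + (+3, -1) → (1, 2)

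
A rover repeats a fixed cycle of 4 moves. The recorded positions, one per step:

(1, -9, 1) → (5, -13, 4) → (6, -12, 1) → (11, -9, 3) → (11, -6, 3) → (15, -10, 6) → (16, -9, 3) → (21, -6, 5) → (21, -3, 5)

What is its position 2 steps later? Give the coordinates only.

(26, -6, 5)

The moves between consecutive positions are (+4, -4, +3), (+1, +1, -3), (+5, +3, +2), (+0, +3, +0), (+4, -4, +3), (+1, +1, -3), (+5, +3, +2), (+0, +3, +0); they repeat the 4-cycle [(+4, -4, +3), (+1, +1, -3), (+5, +3, +2), (+0, +3, +0)].
step 9: apply (+4, -4, +3) → (25, -7, 8)
step 10: apply (+1, +1, -3) → (26, -6, 5)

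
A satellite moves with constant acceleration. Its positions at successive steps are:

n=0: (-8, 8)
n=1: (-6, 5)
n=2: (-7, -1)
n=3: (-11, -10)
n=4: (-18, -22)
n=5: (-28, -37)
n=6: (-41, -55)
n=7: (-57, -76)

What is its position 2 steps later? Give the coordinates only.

First differences are (+2, -3), (-1, -6), (-4, -9), (-7, -12), (-10, -15), (-13, -18), (-16, -21); their common second difference is (-3, -3) (constant acceleration).
step 8: (-57, -76) + (-19, -24) → (-76, -100)
step 9: (-76, -100) + (-22, -27) → (-98, -127)

(-98, -127)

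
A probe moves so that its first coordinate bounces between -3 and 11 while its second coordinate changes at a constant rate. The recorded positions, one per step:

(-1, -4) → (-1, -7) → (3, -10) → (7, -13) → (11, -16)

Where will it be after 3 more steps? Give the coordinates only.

The first coordinate travels 4 per step and bounces off the walls at -3 and 11.
  step 5: 11 → 7
  step 6: 7 → 3
  step 7: 3 → -1
The second coordinate changes by -3 each step: at step 7 it is -25.

(-1, -25)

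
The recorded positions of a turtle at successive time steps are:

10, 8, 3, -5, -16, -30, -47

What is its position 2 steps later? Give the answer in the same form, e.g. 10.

-90

Taking differences between consecutive positions: -2, -5, -8, -11, -14, -17. These grow by -3 each step.
step 7: -47 − 20 → -67
step 8: -67 − 23 → -90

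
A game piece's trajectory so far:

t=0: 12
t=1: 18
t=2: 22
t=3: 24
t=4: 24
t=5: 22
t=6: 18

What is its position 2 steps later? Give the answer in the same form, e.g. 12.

Successive displacements: +6, +4, +2, +0, -2, -4 — each changes by -2.
step 7: 18 − 6 → 12
step 8: 12 − 8 → 4

4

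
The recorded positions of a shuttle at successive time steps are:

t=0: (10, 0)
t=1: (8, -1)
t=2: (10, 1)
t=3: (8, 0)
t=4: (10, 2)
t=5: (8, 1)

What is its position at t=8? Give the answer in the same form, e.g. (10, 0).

(10, 4)

Differencing gives (-2, -1), (+2, +2), (-2, -1), (+2, +2), (-2, -1). This is the pattern (-2, -1), (+2, +2) repeated.
step 6: apply (+2, +2) → (10, 3)
step 7: apply (-2, -1) → (8, 2)
step 8: apply (+2, +2) → (10, 4)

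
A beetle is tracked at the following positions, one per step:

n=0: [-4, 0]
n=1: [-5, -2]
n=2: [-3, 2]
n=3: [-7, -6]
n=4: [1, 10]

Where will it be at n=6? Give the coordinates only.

[17, 42]

Consecutive displacements [-1, -2], [+2, +4], [-4, -8], [+8, +16] scale by a factor of -2 each step.
step 5: [1, 10] + [-16, -32] → [-15, -22]
step 6: [-15, -22] + [+32, +64] → [17, 42]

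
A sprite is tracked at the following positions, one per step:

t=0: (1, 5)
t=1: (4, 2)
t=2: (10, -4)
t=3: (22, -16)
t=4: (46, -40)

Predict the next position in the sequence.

(94, -88)

Consecutive displacements (+3, -3), (+6, -6), (+12, -12), (+24, -24) scale by a factor of 2 each step.
step 5: (46, -40) + (+48, -48) → (94, -88)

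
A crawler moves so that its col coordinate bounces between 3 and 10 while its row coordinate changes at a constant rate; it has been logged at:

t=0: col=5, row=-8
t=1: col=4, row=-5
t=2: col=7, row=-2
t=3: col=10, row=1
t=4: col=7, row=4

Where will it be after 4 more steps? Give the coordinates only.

col=9, row=16

The col coordinate reflects between 3 and 10, moving 3 per step.
  step 5: 7 → 4
  step 6: 4 → 5
  step 7: 5 → 8
  step 8: 8 → 9
The row coordinate changes by +3 each step: at step 8 it is 16.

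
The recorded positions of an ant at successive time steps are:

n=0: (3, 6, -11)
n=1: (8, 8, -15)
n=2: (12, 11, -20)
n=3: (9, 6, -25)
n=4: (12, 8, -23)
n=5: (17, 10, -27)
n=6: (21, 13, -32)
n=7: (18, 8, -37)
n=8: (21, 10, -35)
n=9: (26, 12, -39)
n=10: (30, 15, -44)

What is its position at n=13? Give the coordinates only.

The moves between consecutive positions are (+5, +2, -4), (+4, +3, -5), (-3, -5, -5), (+3, +2, +2), (+5, +2, -4), (+4, +3, -5), (-3, -5, -5), (+3, +2, +2), (+5, +2, -4), (+4, +3, -5); they repeat the 4-cycle [(+5, +2, -4), (+4, +3, -5), (-3, -5, -5), (+3, +2, +2)].
step 11: apply (-3, -5, -5) → (27, 10, -49)
step 12: apply (+3, +2, +2) → (30, 12, -47)
step 13: apply (+5, +2, -4) → (35, 14, -51)

(35, 14, -51)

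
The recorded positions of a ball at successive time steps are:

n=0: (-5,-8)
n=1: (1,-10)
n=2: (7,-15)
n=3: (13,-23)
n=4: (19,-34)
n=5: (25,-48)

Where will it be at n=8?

(43,-108)

Taking differences between consecutive positions: (+6,-2), (+6,-5), (+6,-8), (+6,-11), (+6,-14). These grow by (+0,-3) each step.
step 6: (25,-48) + (+6,-17) → (31,-65)
step 7: (31,-65) + (+6,-20) → (37,-85)
step 8: (37,-85) + (+6,-23) → (43,-108)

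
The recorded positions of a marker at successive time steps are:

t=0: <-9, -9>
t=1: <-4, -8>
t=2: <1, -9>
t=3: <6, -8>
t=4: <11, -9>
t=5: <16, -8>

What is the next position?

First: linear, +5 per step → 21 at step 6.
Second: cycles through -9, -8 every 2 steps. Step 6 lands at position 0 of the cycle → -9.

<21, -9>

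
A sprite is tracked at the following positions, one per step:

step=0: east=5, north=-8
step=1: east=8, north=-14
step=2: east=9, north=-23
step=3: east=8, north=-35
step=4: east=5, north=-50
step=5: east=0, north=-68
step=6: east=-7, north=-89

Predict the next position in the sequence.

First differences are (+3, -6), (+1, -9), (-1, -12), (-3, -15), (-5, -18), (-7, -21); their common second difference is (-2, -3) (constant acceleration).
step 7: east=-7, north=-89 + (-9, -24) → east=-16, north=-113

east=-16, north=-113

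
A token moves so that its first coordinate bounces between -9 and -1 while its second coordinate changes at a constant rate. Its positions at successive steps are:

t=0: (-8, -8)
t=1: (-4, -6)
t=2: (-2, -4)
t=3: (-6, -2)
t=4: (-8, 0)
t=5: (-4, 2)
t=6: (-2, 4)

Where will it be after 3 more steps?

(-4, 10)

The first coordinate reflects between -9 and -1, moving 4 per step.
  step 7: -2 → -6
  step 8: -6 → -8
  step 9: -8 → -4
The second coordinate changes by +2 each step: at step 9 it is 10.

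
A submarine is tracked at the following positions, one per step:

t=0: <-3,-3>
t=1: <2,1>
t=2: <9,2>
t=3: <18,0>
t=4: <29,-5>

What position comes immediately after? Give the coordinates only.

<42,-13>

First differences are <+5,+4>, <+7,+1>, <+9,-2>, <+11,-5>; their common second difference is <+2,-3> (constant acceleration).
step 5: <29,-5> + <+13,-8> → <42,-13>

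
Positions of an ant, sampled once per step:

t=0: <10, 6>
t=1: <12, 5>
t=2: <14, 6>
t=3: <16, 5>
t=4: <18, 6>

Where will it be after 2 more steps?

The first coordinate changes by +2 each step, so at step 6 it is 10 + 6·(2) = 22.
The second coordinate repeats the cycle [6, 5] with period 2; step 6 mod 2 = 0, giving 6.

<22, 6>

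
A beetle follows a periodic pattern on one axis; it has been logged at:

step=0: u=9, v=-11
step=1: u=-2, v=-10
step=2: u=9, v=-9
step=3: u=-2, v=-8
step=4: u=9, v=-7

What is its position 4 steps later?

u=9, v=-3

The u coordinate repeats the cycle [9, -2] with period 2; step 8 mod 2 = 0, giving 9.
The v coordinate changes by +1 each step, so at step 8 it is -11 + 8·(1) = -3.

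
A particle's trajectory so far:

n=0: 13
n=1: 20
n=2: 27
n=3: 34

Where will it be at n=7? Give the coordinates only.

Each step adds +7 to the position.
step 4: 34 + 7 → 41
step 5: 41 + 7 → 48
step 6: 48 + 7 → 55
step 7: 55 + 7 → 62

62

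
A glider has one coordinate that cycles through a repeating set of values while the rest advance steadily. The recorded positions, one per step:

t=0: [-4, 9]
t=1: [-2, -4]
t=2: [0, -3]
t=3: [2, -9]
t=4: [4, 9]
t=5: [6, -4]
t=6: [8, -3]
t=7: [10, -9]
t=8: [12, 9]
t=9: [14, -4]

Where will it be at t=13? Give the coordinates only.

[22, -4]

The first coordinate changes by +2 each step, so at step 13 it is -4 + 13·(2) = 22.
The second coordinate repeats the cycle [9, -4, -3, -9] with period 4; step 13 mod 4 = 1, giving -4.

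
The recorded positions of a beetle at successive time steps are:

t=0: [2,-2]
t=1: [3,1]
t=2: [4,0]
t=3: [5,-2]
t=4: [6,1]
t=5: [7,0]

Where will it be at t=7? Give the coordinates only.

[9,1]

The first coordinate changes by +1 each step, so at step 7 it is 2 + 7·(1) = 9.
The second coordinate repeats the cycle [-2, 1, 0] with period 3; step 7 mod 3 = 1, giving 1.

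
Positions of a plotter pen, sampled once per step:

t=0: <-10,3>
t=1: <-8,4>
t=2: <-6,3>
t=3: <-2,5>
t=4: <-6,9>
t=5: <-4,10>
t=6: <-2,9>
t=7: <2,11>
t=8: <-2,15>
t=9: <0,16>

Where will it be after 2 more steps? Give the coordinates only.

Differencing gives <+2,+1>, <+2,-1>, <+4,+2>, <-4,+4>, <+2,+1>, <+2,-1>, <+4,+2>, <-4,+4>, <+2,+1>. This is the pattern <+2,+1>, <+2,-1>, <+4,+2>, <-4,+4> repeated.
step 10: apply <+2,-1> → <2,15>
step 11: apply <+4,+2> → <6,17>

<6,17>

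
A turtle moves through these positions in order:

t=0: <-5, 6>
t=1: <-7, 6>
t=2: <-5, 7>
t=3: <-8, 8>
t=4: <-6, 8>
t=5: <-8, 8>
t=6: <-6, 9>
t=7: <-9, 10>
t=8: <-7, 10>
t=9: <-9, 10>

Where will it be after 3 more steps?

Step-to-step displacements: <-2, +0>, <+2, +1>, <-3, +1>, <+2, +0>, <-2, +0>, <+2, +1>, <-3, +1>, <+2, +0>, <-2, +0> — a repeating cycle of length 4.
step 10: apply <+2, +1> → <-7, 11>
step 11: apply <-3, +1> → <-10, 12>
step 12: apply <+2, +0> → <-8, 12>

<-8, 12>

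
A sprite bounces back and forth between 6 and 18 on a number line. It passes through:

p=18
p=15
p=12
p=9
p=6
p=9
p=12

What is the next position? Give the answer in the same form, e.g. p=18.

p=15

The value travels 3 per step and bounces off the walls at 6 and 18.
  step 7: 12 → 15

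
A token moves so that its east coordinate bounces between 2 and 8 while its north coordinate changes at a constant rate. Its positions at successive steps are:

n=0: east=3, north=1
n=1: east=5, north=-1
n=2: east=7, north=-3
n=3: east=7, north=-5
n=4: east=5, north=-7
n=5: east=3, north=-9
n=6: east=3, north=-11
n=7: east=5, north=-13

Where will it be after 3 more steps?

The east coordinate travels 2 per step and bounces off the walls at 2 and 8.
  step 8: 5 → 7
  step 9: 7 → 7
  step 10: 7 → 5
The north coordinate changes by -2 each step: at step 10 it is -19.

east=5, north=-19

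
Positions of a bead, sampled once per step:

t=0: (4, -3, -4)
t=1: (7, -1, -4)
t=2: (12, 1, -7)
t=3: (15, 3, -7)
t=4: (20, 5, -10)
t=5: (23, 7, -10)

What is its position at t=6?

(28, 9, -13)

The moves between consecutive positions are (+3, +2, +0), (+5, +2, -3), (+3, +2, +0), (+5, +2, -3), (+3, +2, +0); they repeat the 2-cycle [(+3, +2, +0), (+5, +2, -3)].
step 6: apply (+5, +2, -3) → (28, 9, -13)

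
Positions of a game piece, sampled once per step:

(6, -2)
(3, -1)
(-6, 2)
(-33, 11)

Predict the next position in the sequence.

Consecutive displacements (-3, +1), (-9, +3), (-27, +9) scale by a factor of 3 each step.
step 4: (-33, 11) + (-81, +27) → (-114, 38)

(-114, 38)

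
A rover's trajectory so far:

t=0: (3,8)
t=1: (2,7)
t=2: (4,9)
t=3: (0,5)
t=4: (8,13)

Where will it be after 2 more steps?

Step-to-step displacements: (-1,-1), (+2,+2), (-4,-4), (+8,+8); each is -2× the previous.
step 5: (8,13) + (-16,-16) → (-8,-3)
step 6: (-8,-3) + (+32,+32) → (24,29)

(24,29)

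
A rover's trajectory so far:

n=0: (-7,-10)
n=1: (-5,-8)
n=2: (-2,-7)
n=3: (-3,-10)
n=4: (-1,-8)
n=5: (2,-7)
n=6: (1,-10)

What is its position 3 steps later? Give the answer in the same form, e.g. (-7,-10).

(5,-10)

Step-to-step displacements: (+2,+2), (+3,+1), (-1,-3), (+2,+2), (+3,+1), (-1,-3) — a repeating cycle of length 3.
step 7: apply (+2,+2) → (3,-8)
step 8: apply (+3,+1) → (6,-7)
step 9: apply (-1,-3) → (5,-10)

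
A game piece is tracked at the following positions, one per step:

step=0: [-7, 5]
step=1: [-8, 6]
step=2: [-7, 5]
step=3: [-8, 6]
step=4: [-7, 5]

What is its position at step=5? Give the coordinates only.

Consecutive displacements [-1, +1], [+1, -1], [-1, +1], [+1, -1] scale by a factor of -1 each step.
step 5: [-7, 5] + [-1, +1] → [-8, 6]

[-8, 6]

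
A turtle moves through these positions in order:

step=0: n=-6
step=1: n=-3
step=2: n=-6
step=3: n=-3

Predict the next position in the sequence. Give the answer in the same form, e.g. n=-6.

n=-6

Step-to-step displacements: +3, -3, +3; each is -1× the previous.
step 4: -3 − 3 → n=-6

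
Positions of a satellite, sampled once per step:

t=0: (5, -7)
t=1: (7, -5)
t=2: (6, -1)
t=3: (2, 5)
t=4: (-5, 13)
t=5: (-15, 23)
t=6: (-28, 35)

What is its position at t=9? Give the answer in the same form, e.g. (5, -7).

(-85, 83)

First differences are (+2, +2), (-1, +4), (-4, +6), (-7, +8), (-10, +10), (-13, +12); their common second difference is (-3, +2) (constant acceleration).
step 7: (-28, 35) + (-16, +14) → (-44, 49)
step 8: (-44, 49) + (-19, +16) → (-63, 65)
step 9: (-63, 65) + (-22, +18) → (-85, 83)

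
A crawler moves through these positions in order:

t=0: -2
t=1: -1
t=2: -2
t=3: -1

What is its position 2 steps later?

-1

Step-to-step displacements: +1, -1, +1; each is -1× the previous.
step 4: -1 − 1 → -2
step 5: -2 + 1 → -1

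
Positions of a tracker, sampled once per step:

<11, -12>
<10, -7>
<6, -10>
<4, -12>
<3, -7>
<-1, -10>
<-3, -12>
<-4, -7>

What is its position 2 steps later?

The moves between consecutive positions are <-1, +5>, <-4, -3>, <-2, -2>, <-1, +5>, <-4, -3>, <-2, -2>, <-1, +5>; they repeat the 3-cycle [<-1, +5>, <-4, -3>, <-2, -2>].
step 8: apply <-4, -3> → <-8, -10>
step 9: apply <-2, -2> → <-10, -12>

<-10, -12>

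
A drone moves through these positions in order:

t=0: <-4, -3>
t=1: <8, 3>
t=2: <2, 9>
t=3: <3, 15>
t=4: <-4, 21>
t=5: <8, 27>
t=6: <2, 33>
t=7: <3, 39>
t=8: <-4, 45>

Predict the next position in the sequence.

<8, 51>

First: cycles through -4, 8, 2, 3 every 4 steps. Step 9 lands at position 1 of the cycle → 8.
Second: linear, +6 per step → 51 at step 9.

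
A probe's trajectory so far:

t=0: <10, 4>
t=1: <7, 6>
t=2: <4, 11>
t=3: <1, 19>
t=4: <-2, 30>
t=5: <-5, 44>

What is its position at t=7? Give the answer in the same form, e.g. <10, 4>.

First differences are <-3, +2>, <-3, +5>, <-3, +8>, <-3, +11>, <-3, +14>; their common second difference is <+0, +3> (constant acceleration).
step 6: <-5, 44> + <-3, +17> → <-8, 61>
step 7: <-8, 61> + <-3, +20> → <-11, 81>

<-11, 81>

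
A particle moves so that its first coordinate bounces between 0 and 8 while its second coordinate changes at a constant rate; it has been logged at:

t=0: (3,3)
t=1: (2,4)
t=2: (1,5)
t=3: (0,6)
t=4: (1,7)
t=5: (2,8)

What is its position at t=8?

(5,11)

The first coordinate reflects between 0 and 8, moving 1 per step.
  step 6: 2 → 3
  step 7: 3 → 4
  step 8: 4 → 5
The second coordinate changes by +1 each step: at step 8 it is 11.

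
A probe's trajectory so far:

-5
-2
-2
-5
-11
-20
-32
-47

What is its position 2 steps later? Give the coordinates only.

-86

Successive displacements: +3, +0, -3, -6, -9, -12, -15 — each changes by -3.
step 8: -47 − 18 → -65
step 9: -65 − 21 → -86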